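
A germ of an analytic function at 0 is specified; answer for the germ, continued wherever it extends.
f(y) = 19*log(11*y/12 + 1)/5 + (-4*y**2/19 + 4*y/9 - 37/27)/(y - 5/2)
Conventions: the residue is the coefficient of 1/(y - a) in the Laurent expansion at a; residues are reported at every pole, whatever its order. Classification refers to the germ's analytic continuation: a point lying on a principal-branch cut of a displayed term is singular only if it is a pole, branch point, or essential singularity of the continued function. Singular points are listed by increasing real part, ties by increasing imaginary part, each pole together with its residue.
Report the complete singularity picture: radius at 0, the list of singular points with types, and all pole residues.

Denominator factor (y - 5/2): pole of order 1 at 5/2, modulus 5/2.
Branch term (19/5)*log(1 - y/(-12/11)): its argument vanishes at y = -12/11, a logarithmic branch point, modulus 12/11.
The radius of convergence is the smallest modulus among the singular points: 12/11.
The branch term is analytic at 5/2 and contributes nothing to the residue; only the rational part matters.
At the order-1 pole 5/2 set g(y) = (y - (5/2))*(rational part) = -4*y**2/19 + 4*y/9 - 37/27.
Simple pole: residue = g(a) at a = 5/2, which is -808/513.
List the singular points by increasing real part (a conjugate pair: the negative imaginary part first).

Radius of convergence at 0: 12/11.
At -12/11: a logarithmic branch point.
At 5/2: a pole of order 1; residue -808/513.


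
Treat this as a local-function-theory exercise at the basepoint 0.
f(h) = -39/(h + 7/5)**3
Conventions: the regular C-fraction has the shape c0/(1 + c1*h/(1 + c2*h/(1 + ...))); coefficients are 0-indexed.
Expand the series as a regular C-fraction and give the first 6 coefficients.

The regular C-fraction coefficients are [-4875/343, 15/7, -5/7, 10/21, -5/42, 5/14].

Taylor coefficients (expand at 0): a_0 = -4875/343, a_1 = 73125/2401, a_2 = -731250/16807, a_3 = 6093750/117649, a_4 = -45703125/823543, a_5 = 45703125/823543.
c0 = a_0 = -4875/343. Peel one level at a time: if S = 1 + c*h/S' with S'(0) = 1, then c is the h-coefficient of S and S' = c*h/(S - 1).
S_1 = c0/f = 1 + (15/7)*h + (75/49)*h^2 + ...; c1 = 15/7.
S_2 = c1*h/(S_1 - 1) = 1 + (-5/7)*h + (50/147)*h^2 + ...; c2 = -5/7.
S_3 = c2*h/(S_2 - 1) = 1 + (10/21)*h + (25/441)*h^2 + ...; c3 = 10/21.
S_4 = c3*h/(S_3 - 1) = 1 + (-5/42)*h + (25/588)*h^2 + ...; c4 = -5/42.
S_5 = c4*h/(S_4 - 1) = 1 + (5/14)*h + ...; c5 = 5/14.


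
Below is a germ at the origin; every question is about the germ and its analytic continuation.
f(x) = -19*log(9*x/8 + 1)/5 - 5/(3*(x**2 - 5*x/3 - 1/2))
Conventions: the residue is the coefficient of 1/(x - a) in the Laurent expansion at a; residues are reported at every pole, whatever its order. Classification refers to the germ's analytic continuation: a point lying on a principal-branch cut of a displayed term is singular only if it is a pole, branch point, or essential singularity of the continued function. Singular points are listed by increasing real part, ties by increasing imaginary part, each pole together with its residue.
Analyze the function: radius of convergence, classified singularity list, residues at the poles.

Radius of convergence at 0: -5/6 + (1/6)*sqrt(43).
At -8/9: a logarithmic branch point.
At 5/6 - (1/6)*sqrt(43): a pole of order 1; residue (5/43)*sqrt(43).
At 5/6 + (1/6)*sqrt(43): a pole of order 1; residue -(5/43)*sqrt(43).

Denominator factor (x**2 - 5*x/3 - 1/2): discriminant 43/9, real irrational roots 5/6 + (1/6)*sqrt(43) and 5/6 - (1/6)*sqrt(43); poles of order 1, moduli 5/6 + (1/6)*sqrt(43) and -5/6 + (1/6)*sqrt(43).
Branch term (-19/5)*log(1 - x/(-8/9)): its argument vanishes at x = -8/9, a logarithmic branch point, modulus 8/9.
The radius of convergence is the smallest modulus among the singular points: -5/6 + (1/6)*sqrt(43).
The branch term is analytic at 5/6 - (1/6)*sqrt(43) and contributes nothing to the residue; only the rational part matters.
The factor x**2 - 5*x/3 - 1/2 splits as (x - a)(x - a') with a = 5/6 - (1/6)*sqrt(43), a' = 5/6 + (1/6)*sqrt(43). At the order-1 pole a set g(x) = (x - a)*(rational part) = [-5/3] / (x - a').
Simple pole: residue = g(a) at a = 5/6 - (1/6)*sqrt(43), which is (5/43)*sqrt(43).
The branch term is analytic at 5/6 + (1/6)*sqrt(43) and contributes nothing to the residue; only the rational part matters.
The factor x**2 - 5*x/3 - 1/2 splits as (x - a)(x - a') with a = 5/6 + (1/6)*sqrt(43), a' = 5/6 - (1/6)*sqrt(43). At the order-1 pole a set g(x) = (x - a)*(rational part) = [-5/3] / (x - a').
Simple pole: residue = g(a) at a = 5/6 + (1/6)*sqrt(43), which is -(5/43)*sqrt(43).
List the singular points by increasing real part (a conjugate pair: the negative imaginary part first).


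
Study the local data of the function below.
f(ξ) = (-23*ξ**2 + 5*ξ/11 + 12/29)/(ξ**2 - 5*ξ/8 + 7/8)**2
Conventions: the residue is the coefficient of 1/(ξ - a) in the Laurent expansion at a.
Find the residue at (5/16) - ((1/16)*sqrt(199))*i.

The residue is -((6392384/12632719)*sqrt(199))*i.

The factor ξ**2 - 5*ξ/8 + 7/8 splits as (ξ - a)(ξ - a') with a = (5/16) - ((1/16)*sqrt(199))*i, a' = (5/16) + ((1/16)*sqrt(199))*i. At the order-2 pole a set g(ξ) = (ξ - a)^2*f(ξ) = [-23*ξ**2 + 5*ξ/11 + 12/29] / (ξ - a')^2.
Order-2 pole: residue = g'(a); g'((5/16) - ((1/16)*sqrt(199))*i) = -((6392384/12632719)*sqrt(199))*i, so the residue is -((6392384/12632719)*sqrt(199))*i.


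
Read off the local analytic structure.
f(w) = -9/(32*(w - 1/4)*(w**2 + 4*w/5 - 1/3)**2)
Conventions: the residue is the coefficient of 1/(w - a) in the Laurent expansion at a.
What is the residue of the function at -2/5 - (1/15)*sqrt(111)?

The factor w**2 + 4*w/5 - 1/3 splits as (w - a)(w - a') with a = -2/5 - (1/15)*sqrt(111), a' = -2/5 + (1/15)*sqrt(111). At the order-2 pole a set g(w) = (w - a)^2*f(w) = [-9/(32*(w - 1/4))] / (w - a')^2.
Order-2 pole: residue = g'(a); g'(-2/5 - (1/15)*sqrt(111)) = 8100/289 - (33406425/12660512)*sqrt(111), so the residue is 8100/289 - (33406425/12660512)*sqrt(111).

The residue is 8100/289 - (33406425/12660512)*sqrt(111).


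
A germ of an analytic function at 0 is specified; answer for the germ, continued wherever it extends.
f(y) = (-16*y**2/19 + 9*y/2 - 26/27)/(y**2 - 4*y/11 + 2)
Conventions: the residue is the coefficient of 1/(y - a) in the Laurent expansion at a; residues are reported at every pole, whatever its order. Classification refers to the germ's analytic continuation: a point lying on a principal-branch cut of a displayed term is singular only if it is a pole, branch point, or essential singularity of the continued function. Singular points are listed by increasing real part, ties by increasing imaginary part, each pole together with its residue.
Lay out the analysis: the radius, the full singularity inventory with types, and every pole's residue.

Radius of convergence at 0: sqrt(2).
At (2/11) - ((1/11)*sqrt(238))*i: a pole of order 1; residue (1753/836) + ((92101/2686068)*sqrt(238))*i.
At (2/11) + ((1/11)*sqrt(238))*i: a pole of order 1; residue (1753/836) - ((92101/2686068)*sqrt(238))*i.

Denominator factor (y**2 - 4*y/11 + 2): discriminant -952/121, complex-conjugate roots (2/11) + ((1/11)*sqrt(238))*i and (2/11) - ((1/11)*sqrt(238))*i; poles of order 1, moduli sqrt(2) and sqrt(2).
The radius of convergence is the smallest modulus among the singular points: sqrt(2).
The factor y**2 - 4*y/11 + 2 splits as (y - a)(y - a') with a = (2/11) - ((1/11)*sqrt(238))*i, a' = (2/11) + ((1/11)*sqrt(238))*i. At the order-1 pole a set g(y) = (y - a)*f(y) = [-16*y**2/19 + 9*y/2 - 26/27] / (y - a').
Simple pole: residue = g(a) at a = (2/11) - ((1/11)*sqrt(238))*i, which is (1753/836) + ((92101/2686068)*sqrt(238))*i.
The factor y**2 - 4*y/11 + 2 splits as (y - a)(y - a') with a = (2/11) + ((1/11)*sqrt(238))*i, a' = (2/11) - ((1/11)*sqrt(238))*i. At the order-1 pole a set g(y) = (y - a)*f(y) = [-16*y**2/19 + 9*y/2 - 26/27] / (y - a').
Simple pole: residue = g(a) at a = (2/11) + ((1/11)*sqrt(238))*i, which is (1753/836) - ((92101/2686068)*sqrt(238))*i.
List the singular points by increasing real part (a conjugate pair: the negative imaginary part first).


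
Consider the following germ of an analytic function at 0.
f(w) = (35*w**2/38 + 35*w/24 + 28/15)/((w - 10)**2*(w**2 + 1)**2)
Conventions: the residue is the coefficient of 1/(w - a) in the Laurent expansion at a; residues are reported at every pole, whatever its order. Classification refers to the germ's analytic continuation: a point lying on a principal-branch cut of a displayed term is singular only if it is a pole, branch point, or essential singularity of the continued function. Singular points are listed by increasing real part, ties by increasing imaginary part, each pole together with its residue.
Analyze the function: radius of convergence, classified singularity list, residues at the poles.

Denominator factor (w**2 + 1)^2: discriminant -4, complex-conjugate roots (1)*i and -(1)*i; poles of order 2, moduli 1 and 1.
Denominator factor (w - 10)^2: pole of order 2 at 10, modulus 10.
The radius of convergence is the smallest modulus among the singular points: 1.
The factor w**2 + 1 splits as (w - a)(w - a') with a = -(1)*i, a' = (1)*i. At the order-2 pole a set g(w) = (w - a)^2*f(w) = [(35*w**2/38 + 35*w/24 + 28/15)/(w - 10)**2] / (w - a')^2.
Order-2 pole: residue = g'(a); g'(-(1)*i) = (1064483/939634512) + (8911679/1174543140)*i, so the residue is (1064483/939634512) + (8911679/1174543140)*i.
The factor w**2 + 1 splits as (w - a)(w - a') with a = (1)*i, a' = -(1)*i. At the order-2 pole a set g(w) = (w - a)^2*f(w) = [(35*w**2/38 + 35*w/24 + 28/15)/(w - 10)**2] / (w - a')^2.
Order-2 pole: residue = g'(a); g'((1)*i) = (1064483/939634512) - (8911679/1174543140)*i, so the residue is (1064483/939634512) - (8911679/1174543140)*i.
At the order-2 pole 10 set g(w) = (w - (10))^2*f(w) = (35*w**2/38 + 35*w/24 + 28/15)/(w**2 + 1)**2.
Order-2 pole: residue = g'(a); g'(10) = -1064483/469817256, so the residue is -1064483/469817256.
List the singular points by increasing real part (a conjugate pair: the negative imaginary part first).

Radius of convergence at 0: 1.
At -(1)*i: a pole of order 2; residue (1064483/939634512) + (8911679/1174543140)*i.
At (1)*i: a pole of order 2; residue (1064483/939634512) - (8911679/1174543140)*i.
At 10: a pole of order 2; residue -1064483/469817256.


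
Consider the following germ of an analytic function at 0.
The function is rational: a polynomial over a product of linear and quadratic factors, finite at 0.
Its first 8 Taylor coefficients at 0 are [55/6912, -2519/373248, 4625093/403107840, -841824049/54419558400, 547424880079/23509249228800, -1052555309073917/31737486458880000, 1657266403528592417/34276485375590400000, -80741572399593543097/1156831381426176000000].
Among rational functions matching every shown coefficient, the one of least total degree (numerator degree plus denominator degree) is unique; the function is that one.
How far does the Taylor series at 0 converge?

No rational of total degree below 6 reproduces all 8 coefficients; solving the [0/6] Pade equations on them gives f(κ) = -5/(4*(κ**2 - 8*κ/9 - 12/11)*(κ**2 + κ/5 + 12)**2), whose expansion matches every shown term.
Denominator factor (κ**2 - 8*κ/9 - 12/11): discriminant 4592/891, real irrational roots 4/9 + (2/99)*sqrt(3157) and 4/9 - (2/99)*sqrt(3157); poles of order 1, moduli 4/9 + (2/99)*sqrt(3157) and -4/9 + (2/99)*sqrt(3157).
Denominator factor (κ**2 + κ/5 + 12)^2: discriminant -1199/25, complex-conjugate roots (-1/10) + ((1/10)*sqrt(1199))*i and (-1/10) - ((1/10)*sqrt(1199))*i; poles of order 2, moduli (2)*sqrt(3) and (2)*sqrt(3).
The radius of convergence is the smallest modulus among the singular points: -4/9 + (2/99)*sqrt(3157).

The radius of convergence is -4/9 + (2/99)*sqrt(3157).


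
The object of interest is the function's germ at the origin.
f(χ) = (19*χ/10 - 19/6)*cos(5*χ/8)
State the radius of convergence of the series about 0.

The factor cos(5*χ/8) is entire and contributes no finite singular point.
The polynomial part has no poles.
No finite singular points: the Taylor series at 0 converges everywhere.

The radius of convergence is infinite.


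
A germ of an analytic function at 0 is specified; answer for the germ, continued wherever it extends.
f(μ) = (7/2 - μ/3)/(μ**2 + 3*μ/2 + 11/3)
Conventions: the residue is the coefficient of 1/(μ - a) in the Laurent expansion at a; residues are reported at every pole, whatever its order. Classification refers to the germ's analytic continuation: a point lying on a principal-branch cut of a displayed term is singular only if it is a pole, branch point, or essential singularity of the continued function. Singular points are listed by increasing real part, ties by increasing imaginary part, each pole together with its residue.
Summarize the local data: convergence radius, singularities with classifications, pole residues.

Denominator factor (μ**2 + 3*μ/2 + 11/3): discriminant -149/12, complex-conjugate roots (-3/4) + ((1/12)*sqrt(447))*i and (-3/4) - ((1/12)*sqrt(447))*i; poles of order 1, moduli (1/3)*sqrt(33) and (1/3)*sqrt(33).
The radius of convergence is the smallest modulus among the singular points: (1/3)*sqrt(33).
The factor μ**2 + 3*μ/2 + 11/3 splits as (μ - a)(μ - a') with a = (-3/4) - ((1/12)*sqrt(447))*i, a' = (-3/4) + ((1/12)*sqrt(447))*i. At the order-1 pole a set g(μ) = (μ - a)*f(μ) = [7/2 - μ/3] / (μ - a').
Simple pole: residue = g(a) at a = (-3/4) - ((1/12)*sqrt(447))*i, which is (-1/6) + ((15/298)*sqrt(447))*i.
The factor μ**2 + 3*μ/2 + 11/3 splits as (μ - a)(μ - a') with a = (-3/4) + ((1/12)*sqrt(447))*i, a' = (-3/4) - ((1/12)*sqrt(447))*i. At the order-1 pole a set g(μ) = (μ - a)*f(μ) = [7/2 - μ/3] / (μ - a').
Simple pole: residue = g(a) at a = (-3/4) + ((1/12)*sqrt(447))*i, which is (-1/6) - ((15/298)*sqrt(447))*i.
List the singular points by increasing real part (a conjugate pair: the negative imaginary part first).

Radius of convergence at 0: (1/3)*sqrt(33).
At (-3/4) - ((1/12)*sqrt(447))*i: a pole of order 1; residue (-1/6) + ((15/298)*sqrt(447))*i.
At (-3/4) + ((1/12)*sqrt(447))*i: a pole of order 1; residue (-1/6) - ((15/298)*sqrt(447))*i.


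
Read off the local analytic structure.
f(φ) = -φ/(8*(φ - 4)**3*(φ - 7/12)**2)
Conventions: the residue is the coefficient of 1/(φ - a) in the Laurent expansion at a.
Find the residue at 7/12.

The residue is 13392/2825761.

At the order-2 pole 7/12 set g(φ) = (φ - (7/12))^2*f(φ) = -φ/(8*(φ - 4)**3).
Order-2 pole: residue = g'(a); g'(7/12) = 13392/2825761, so the residue is 13392/2825761.


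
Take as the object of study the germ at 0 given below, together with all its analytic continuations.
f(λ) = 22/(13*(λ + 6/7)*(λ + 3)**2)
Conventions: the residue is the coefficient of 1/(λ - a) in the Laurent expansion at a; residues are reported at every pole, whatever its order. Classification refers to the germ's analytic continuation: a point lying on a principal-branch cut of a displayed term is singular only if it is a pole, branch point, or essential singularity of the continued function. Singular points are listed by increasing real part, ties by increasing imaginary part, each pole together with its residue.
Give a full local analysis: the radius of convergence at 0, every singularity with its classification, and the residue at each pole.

Denominator factor (λ + 3)^2: pole of order 2 at -3, modulus 3.
Denominator factor (λ + 6/7): pole of order 1 at -6/7, modulus 6/7.
The radius of convergence is the smallest modulus among the singular points: 6/7.
At the order-2 pole -3 set g(λ) = (λ - (-3))^2*f(λ) = 22/(13*(λ + 6/7)).
Order-2 pole: residue = g'(a); g'(-3) = -1078/2925, so the residue is -1078/2925.
At the order-1 pole -6/7 set g(λ) = (λ - (-6/7))*f(λ) = 22/(13*(λ + 3)**2).
Simple pole: residue = g(a) at a = -6/7, which is 1078/2925.
List the singular points by increasing real part (a conjugate pair: the negative imaginary part first).

Radius of convergence at 0: 6/7.
At -3: a pole of order 2; residue -1078/2925.
At -6/7: a pole of order 1; residue 1078/2925.


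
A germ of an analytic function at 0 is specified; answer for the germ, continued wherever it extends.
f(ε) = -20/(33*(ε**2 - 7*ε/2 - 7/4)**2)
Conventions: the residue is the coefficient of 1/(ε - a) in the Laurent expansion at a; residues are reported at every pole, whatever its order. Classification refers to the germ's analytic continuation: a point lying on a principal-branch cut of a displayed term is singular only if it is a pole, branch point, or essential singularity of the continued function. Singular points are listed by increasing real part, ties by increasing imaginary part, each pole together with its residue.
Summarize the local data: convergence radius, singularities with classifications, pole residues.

Denominator factor (ε**2 - 7*ε/2 - 7/4)^2: discriminant 77/4, real irrational roots 7/4 + (1/4)*sqrt(77) and 7/4 - (1/4)*sqrt(77); poles of order 2, moduli 7/4 + (1/4)*sqrt(77) and -7/4 + (1/4)*sqrt(77).
The radius of convergence is the smallest modulus among the singular points: -7/4 + (1/4)*sqrt(77).
The factor ε**2 - 7*ε/2 - 7/4 splits as (ε - a)(ε - a') with a = 7/4 - (1/4)*sqrt(77), a' = 7/4 + (1/4)*sqrt(77). At the order-2 pole a set g(ε) = (ε - a)^2*f(ε) = [-20/33] / (ε - a')^2.
Order-2 pole: residue = g'(a); g'(7/4 - (1/4)*sqrt(77)) = -(320/195657)*sqrt(77), so the residue is -(320/195657)*sqrt(77).
The factor ε**2 - 7*ε/2 - 7/4 splits as (ε - a)(ε - a') with a = 7/4 + (1/4)*sqrt(77), a' = 7/4 - (1/4)*sqrt(77). At the order-2 pole a set g(ε) = (ε - a)^2*f(ε) = [-20/33] / (ε - a')^2.
Order-2 pole: residue = g'(a); g'(7/4 + (1/4)*sqrt(77)) = (320/195657)*sqrt(77), so the residue is (320/195657)*sqrt(77).
List the singular points by increasing real part (a conjugate pair: the negative imaginary part first).

Radius of convergence at 0: -7/4 + (1/4)*sqrt(77).
At 7/4 - (1/4)*sqrt(77): a pole of order 2; residue -(320/195657)*sqrt(77).
At 7/4 + (1/4)*sqrt(77): a pole of order 2; residue (320/195657)*sqrt(77).


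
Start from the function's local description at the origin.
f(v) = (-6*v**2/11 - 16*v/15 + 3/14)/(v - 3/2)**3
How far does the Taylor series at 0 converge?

Denominator factor (v - 3/2)^3: pole of order 3 at 3/2, modulus 3/2.
The radius of convergence is the smallest modulus among the singular points: 3/2.

The radius of convergence is 3/2.


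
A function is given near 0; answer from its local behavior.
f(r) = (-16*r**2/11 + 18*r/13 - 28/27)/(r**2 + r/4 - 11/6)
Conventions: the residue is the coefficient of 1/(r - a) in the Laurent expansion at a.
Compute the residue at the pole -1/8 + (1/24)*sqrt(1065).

The factor r**2 + r/4 - 11/6 splits as (r - a)(r - a') with a = -1/8 + (1/24)*sqrt(1065), a' = -1/8 - (1/24)*sqrt(1065). At the order-1 pole a set g(r) = (r - a)*f(r) = [-16*r**2/11 + 18*r/13 - 28/27] / (r - a').
Simple pole: residue = g(a) at a = -1/8 + (1/24)*sqrt(1065), which is 125/143 - (12115/274131)*sqrt(1065).

The residue is 125/143 - (12115/274131)*sqrt(1065).


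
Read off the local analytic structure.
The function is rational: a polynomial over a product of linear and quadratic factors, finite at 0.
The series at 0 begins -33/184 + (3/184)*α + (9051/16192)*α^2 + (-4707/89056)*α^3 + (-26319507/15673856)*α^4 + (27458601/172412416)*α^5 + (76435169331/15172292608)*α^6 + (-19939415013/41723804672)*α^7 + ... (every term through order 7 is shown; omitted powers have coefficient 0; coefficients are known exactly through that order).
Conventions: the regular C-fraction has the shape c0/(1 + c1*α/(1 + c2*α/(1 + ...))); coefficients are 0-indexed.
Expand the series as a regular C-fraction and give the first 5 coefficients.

The regular C-fraction coefficients are [-33/184, 1/11, -275/8, 75433/2200, 67992/20744075].

Taylor coefficients (read off): a_0 = -33/184, a_1 = 3/184, a_2 = 9051/16192, a_3 = -4707/89056, a_4 = -26319507/15673856.
c0 = a_0 = -33/184. Peel one level at a time: if S = 1 + c*α/S' with S'(0) = 1, then c is the α-coefficient of S and S' = c*α/(S - 1).
S_1 = c0/f = 1 + (1/11)*α + (25/8)*α^2 + ...; c1 = 1/11.
S_2 = c1*α/(S_1 - 1) = 1 + (-275/8)*α + (75433/64)*α^2 + ...; c2 = -275/8.
S_3 = c2*α/(S_2 - 1) = 1 + (75433/2200)*α + (-8499/75625)*α^2 + ...; c3 = 75433/2200.
S_4 = c3*α/(S_3 - 1) = 1 + (67992/20744075)*α + ...; c4 = 67992/20744075.


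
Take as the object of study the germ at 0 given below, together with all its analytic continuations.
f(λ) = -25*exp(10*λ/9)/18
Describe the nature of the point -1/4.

There is no denominator, hence no pole anywhere.
The factor exp(10*λ/9) is entire.
So the germ continues analytically to -1/4.

The point is a regular point.


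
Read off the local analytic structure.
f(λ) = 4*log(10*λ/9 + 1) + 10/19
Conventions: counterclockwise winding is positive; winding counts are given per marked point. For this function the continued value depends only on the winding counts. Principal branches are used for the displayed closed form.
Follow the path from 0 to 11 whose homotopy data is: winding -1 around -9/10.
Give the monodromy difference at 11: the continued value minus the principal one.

The rational part is single-valued and drops out of the difference; each branch term changes only by its own monodromy.
(4)*log(1 - λ/(-9/10)): each positive loop around -9/10 adds 2*pi*i to the log, so winding -1 contributes (4)*(-1)*2*pi*i = -(8)*pi*i.
Summing the contributions at λ = 11 gives -(8)*pi*i.

Continued minus principal equals -(8)*pi*i.


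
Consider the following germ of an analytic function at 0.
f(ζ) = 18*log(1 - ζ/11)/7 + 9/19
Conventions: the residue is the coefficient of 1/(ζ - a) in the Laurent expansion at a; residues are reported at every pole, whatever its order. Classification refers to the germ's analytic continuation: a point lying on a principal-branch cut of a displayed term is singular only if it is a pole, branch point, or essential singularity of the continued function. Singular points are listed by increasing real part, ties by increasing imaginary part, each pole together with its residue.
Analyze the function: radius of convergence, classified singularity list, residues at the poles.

Branch term (18/7)*log(1 - ζ/(11)): its argument vanishes at ζ = 11, a logarithmic branch point, modulus 11.
The radius of convergence is the smallest modulus among the singular points: 11.

Radius of convergence at 0: 11.
At 11: a logarithmic branch point.


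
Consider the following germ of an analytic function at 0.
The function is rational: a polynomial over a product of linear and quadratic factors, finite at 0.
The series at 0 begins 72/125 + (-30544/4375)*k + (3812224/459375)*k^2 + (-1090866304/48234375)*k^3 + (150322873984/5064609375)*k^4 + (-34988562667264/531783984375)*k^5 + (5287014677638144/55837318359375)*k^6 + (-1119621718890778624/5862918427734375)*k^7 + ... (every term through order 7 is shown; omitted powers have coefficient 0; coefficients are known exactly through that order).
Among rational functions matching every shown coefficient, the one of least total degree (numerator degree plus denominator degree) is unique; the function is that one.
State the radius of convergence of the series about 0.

No rational of total degree below 4 reproduces all 8 coefficients; solving the [1/3] Pade equations on them gives f(k) = (4*k - 9/25)/((k + 3/2)*(k**2 - k/7 - 5/12)), whose expansion matches every shown term.
Denominator factor (k**2 - k/7 - 5/12): discriminant 248/147, real irrational roots 1/14 + (1/21)*sqrt(186) and 1/14 - (1/21)*sqrt(186); poles of order 1, moduli 1/14 + (1/21)*sqrt(186) and -1/14 + (1/21)*sqrt(186).
Denominator factor (k + 3/2): pole of order 1 at -3/2, modulus 3/2.
The radius of convergence is the smallest modulus among the singular points: -1/14 + (1/21)*sqrt(186).

The radius of convergence is -1/14 + (1/21)*sqrt(186).


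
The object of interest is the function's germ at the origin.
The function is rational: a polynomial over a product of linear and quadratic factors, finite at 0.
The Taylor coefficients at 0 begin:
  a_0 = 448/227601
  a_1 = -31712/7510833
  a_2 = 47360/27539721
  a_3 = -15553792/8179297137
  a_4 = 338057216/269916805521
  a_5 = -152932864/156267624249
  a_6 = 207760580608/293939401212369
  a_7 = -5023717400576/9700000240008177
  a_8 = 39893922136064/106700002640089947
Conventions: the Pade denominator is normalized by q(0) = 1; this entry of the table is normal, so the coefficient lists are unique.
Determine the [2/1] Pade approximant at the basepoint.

Taylor coefficients needed (read off): a_0 = 448/227601, a_1 = -31712/7510833, a_2 = 47360/27539721, a_3 = -15553792/8179297137.
Write the denominator as Q(β) = 1 + q1*β. Requiring Q*f - P = O(β^4) with deg P <= 2 kills the coefficients of β^3..β^3 in Q*f:
  β^3: a_3 + q1*a_2 = 0, i.e. -15553792/8179297137 + (47360/27539721)*q1 = 0.
Solving this linear system: q1 = 60757/54945.
The numerator is Q*f truncated at degree 2: P0 = a_0 = 448/227601; P1 = a_1 + q1*a_0 = -25581344/12505536945; P2 = a_2 + q1*a_1 = -1217036384/412682719185.

The Pade approximant has numerator coefficients [448/227601, -25581344/12505536945, -1217036384/412682719185]; denominator coefficients [1, 60757/54945].


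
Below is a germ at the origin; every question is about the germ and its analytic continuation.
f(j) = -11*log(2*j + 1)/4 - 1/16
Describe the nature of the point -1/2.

The term (-11/4)*log(1 - j/(-1/2)) has argument 1 - -1/2/(-1/2) = 0 at -1/2: a logarithmic (infinitely-sheeted) branch point; the remaining terms are analytic or single-valued there.

The point is a logarithmic branch point.


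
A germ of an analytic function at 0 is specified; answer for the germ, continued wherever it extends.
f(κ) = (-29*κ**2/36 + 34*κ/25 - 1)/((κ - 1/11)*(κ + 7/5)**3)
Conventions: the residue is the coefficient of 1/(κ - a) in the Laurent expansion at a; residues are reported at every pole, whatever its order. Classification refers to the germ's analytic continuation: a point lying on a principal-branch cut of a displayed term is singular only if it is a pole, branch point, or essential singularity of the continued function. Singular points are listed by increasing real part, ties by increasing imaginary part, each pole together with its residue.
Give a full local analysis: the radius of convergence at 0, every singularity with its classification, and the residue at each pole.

Radius of convergence at 0: 1/11.
At -7/5: a pole of order 3; residue 5288855/19849248.
At 1/11: a pole of order 1; residue -5288855/19849248.

Denominator factor (κ - 1/11): pole of order 1 at 1/11, modulus 1/11.
Denominator factor (κ + 7/5)^3: pole of order 3 at -7/5, modulus 7/5.
The radius of convergence is the smallest modulus among the singular points: 1/11.
At the order-3 pole -7/5 set g(κ) = (κ - (-7/5))^3*f(κ) = (-29*κ**2/36 + 34*κ/25 - 1)/(κ - 1/11).
Order-3 pole: residue = g''(a)/2; g''(-7/5) = 5288855/9924624, so the residue is 5288855/19849248.
At the order-1 pole 1/11 set g(κ) = (κ - (1/11))*f(κ) = (-29*κ**2/36 + 34*κ/25 - 1)/(κ + 7/5)**3.
Simple pole: residue = g(a) at a = 1/11, which is -5288855/19849248.
List the singular points by increasing real part (a conjugate pair: the negative imaginary part first).


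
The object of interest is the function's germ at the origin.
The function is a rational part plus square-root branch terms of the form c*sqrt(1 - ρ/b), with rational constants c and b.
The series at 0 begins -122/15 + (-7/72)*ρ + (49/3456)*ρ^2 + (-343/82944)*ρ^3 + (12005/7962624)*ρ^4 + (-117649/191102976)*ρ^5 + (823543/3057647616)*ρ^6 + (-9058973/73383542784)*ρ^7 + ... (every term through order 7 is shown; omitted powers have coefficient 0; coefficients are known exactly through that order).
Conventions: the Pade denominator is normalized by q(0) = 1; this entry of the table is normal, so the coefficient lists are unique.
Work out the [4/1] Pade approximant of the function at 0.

Taylor coefficients needed (read off): a_0 = -122/15, a_1 = -7/72, a_2 = 49/3456, a_3 = -343/82944, a_4 = 12005/7962624, a_5 = -117649/191102976.
Write the denominator as Q(ρ) = 1 + q1*ρ. Requiring Q*f - P = O(ρ^6) with deg P <= 4 kills the coefficients of ρ^5..ρ^5 in Q*f:
  ρ^5: a_5 + q1*a_4 = 0, i.e. -117649/191102976 + (12005/7962624)*q1 = 0.
Solving this linear system: q1 = 49/120.
The numerator is Q*f truncated at degree 4: P0 = a_0 = -122/15; P1 = a_1 + q1*a_0 = -2051/600; P2 = a_2 + q1*a_1 = -49/1920; P3 = a_3 + q1*a_2 = 343/207360; P4 = a_4 + q1*a_3 = -2401/13271040.

The Pade approximant has numerator coefficients [-122/15, -2051/600, -49/1920, 343/207360, -2401/13271040]; denominator coefficients [1, 49/120].


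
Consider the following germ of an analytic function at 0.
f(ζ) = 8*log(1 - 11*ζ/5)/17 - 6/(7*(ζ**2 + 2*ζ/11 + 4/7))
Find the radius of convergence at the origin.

The radius of convergence is 5/11.

Denominator factor (ζ**2 + 2*ζ/11 + 4/7): discriminant -1908/847, complex-conjugate roots (-1/11) + ((3/77)*sqrt(371))*i and (-1/11) - ((3/77)*sqrt(371))*i; poles of order 1, moduli (2/7)*sqrt(7) and (2/7)*sqrt(7).
Branch term (8/17)*log(1 - ζ/(5/11)): its argument vanishes at ζ = 5/11, a logarithmic branch point, modulus 5/11.
The radius of convergence is the smallest modulus among the singular points: 5/11.


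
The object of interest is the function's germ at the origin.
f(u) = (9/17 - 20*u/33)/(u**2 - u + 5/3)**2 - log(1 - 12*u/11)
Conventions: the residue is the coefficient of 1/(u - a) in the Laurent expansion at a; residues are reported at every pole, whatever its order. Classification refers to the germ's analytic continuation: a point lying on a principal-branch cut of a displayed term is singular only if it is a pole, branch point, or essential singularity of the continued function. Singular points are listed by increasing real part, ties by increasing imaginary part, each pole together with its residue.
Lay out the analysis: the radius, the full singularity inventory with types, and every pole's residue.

Radius of convergence at 0: 11/12.
At (1/2) - ((1/6)*sqrt(51))*i: a pole of order 2; residue ((254/54043)*sqrt(51))*i.
At (1/2) + ((1/6)*sqrt(51))*i: a pole of order 2; residue -((254/54043)*sqrt(51))*i.
At 11/12: a logarithmic branch point.

Denominator factor (u**2 - u + 5/3)^2: discriminant -17/3, complex-conjugate roots (1/2) + ((1/6)*sqrt(51))*i and (1/2) - ((1/6)*sqrt(51))*i; poles of order 2, moduli (1/3)*sqrt(15) and (1/3)*sqrt(15).
Branch term (-1)*log(1 - u/(11/12)): its argument vanishes at u = 11/12, a logarithmic branch point, modulus 11/12.
The radius of convergence is the smallest modulus among the singular points: 11/12.
The branch term is analytic at (1/2) - ((1/6)*sqrt(51))*i and contributes nothing to the residue; only the rational part matters.
The factor u**2 - u + 5/3 splits as (u - a)(u - a') with a = (1/2) - ((1/6)*sqrt(51))*i, a' = (1/2) + ((1/6)*sqrt(51))*i. At the order-2 pole a set g(u) = (u - a)^2*(rational part) = [9/17 - 20*u/33] / (u - a')^2.
Order-2 pole: residue = g'(a); g'((1/2) - ((1/6)*sqrt(51))*i) = ((254/54043)*sqrt(51))*i, so the residue is ((254/54043)*sqrt(51))*i.
The branch term is analytic at (1/2) + ((1/6)*sqrt(51))*i and contributes nothing to the residue; only the rational part matters.
The factor u**2 - u + 5/3 splits as (u - a)(u - a') with a = (1/2) + ((1/6)*sqrt(51))*i, a' = (1/2) - ((1/6)*sqrt(51))*i. At the order-2 pole a set g(u) = (u - a)^2*(rational part) = [9/17 - 20*u/33] / (u - a')^2.
Order-2 pole: residue = g'(a); g'((1/2) + ((1/6)*sqrt(51))*i) = -((254/54043)*sqrt(51))*i, so the residue is -((254/54043)*sqrt(51))*i.
List the singular points by increasing real part (a conjugate pair: the negative imaginary part first).


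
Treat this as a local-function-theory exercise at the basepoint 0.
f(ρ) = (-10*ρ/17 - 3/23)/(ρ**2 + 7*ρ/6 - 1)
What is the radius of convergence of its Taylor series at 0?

The radius of convergence is -7/12 + (1/12)*sqrt(193).

Denominator factor (ρ**2 + 7*ρ/6 - 1): discriminant 193/36, real irrational roots -7/12 + (1/12)*sqrt(193) and -7/12 - (1/12)*sqrt(193); poles of order 1, moduli -7/12 + (1/12)*sqrt(193) and 7/12 + (1/12)*sqrt(193).
The radius of convergence is the smallest modulus among the singular points: -7/12 + (1/12)*sqrt(193).


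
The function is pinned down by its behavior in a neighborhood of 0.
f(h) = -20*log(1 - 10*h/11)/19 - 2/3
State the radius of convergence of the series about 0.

The radius of convergence is 11/10.

Branch term (-20/19)*log(1 - h/(11/10)): its argument vanishes at h = 11/10, a logarithmic branch point, modulus 11/10.
The radius of convergence is the smallest modulus among the singular points: 11/10.


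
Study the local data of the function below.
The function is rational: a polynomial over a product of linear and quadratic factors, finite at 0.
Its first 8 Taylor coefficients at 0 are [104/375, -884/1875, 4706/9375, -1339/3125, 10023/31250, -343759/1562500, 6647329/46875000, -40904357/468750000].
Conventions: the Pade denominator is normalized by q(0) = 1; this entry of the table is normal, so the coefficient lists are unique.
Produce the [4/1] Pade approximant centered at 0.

Taylor coefficients needed (read off): a_0 = 104/375, a_1 = -884/1875, a_2 = 4706/9375, a_3 = -1339/3125, a_4 = 10023/31250, a_5 = -343759/1562500.
Write the denominator as Q(λ) = 1 + q1*λ. Requiring Q*f - P = O(λ^6) with deg P <= 4 kills the coefficients of λ^5..λ^5 in Q*f:
  λ^5: a_5 + q1*a_4 = 0, i.e. -343759/1562500 + (10023/31250)*q1 = 0.
Solving this linear system: q1 = 26443/38550.
The numerator is Q*f truncated at degree 4: P0 = a_0 = 104/375; P1 = a_1 + q1*a_0 = -2032784/7228125; P2 = a_2 + q1*a_1 = 6453824/36140625; P3 = a_3 + q1*a_2 = -15207296/180703125; P4 = a_4 + q1*a_3 = 1615744/60234375.

The Pade approximant has numerator coefficients [104/375, -2032784/7228125, 6453824/36140625, -15207296/180703125, 1615744/60234375]; denominator coefficients [1, 26443/38550].


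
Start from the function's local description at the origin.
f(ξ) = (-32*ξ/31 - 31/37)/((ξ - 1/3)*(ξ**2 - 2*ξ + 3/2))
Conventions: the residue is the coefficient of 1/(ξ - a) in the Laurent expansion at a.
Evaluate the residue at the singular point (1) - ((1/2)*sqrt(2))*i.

The factor ξ**2 - 2*ξ + 3/2 splits as (ξ - a)(ξ - a') with a = (1) - ((1/2)*sqrt(2))*i, a' = (1) + ((1/2)*sqrt(2))*i. At the order-1 pole a set g(ξ) = (ξ - a)*f(ξ) = [(-32*ξ/31 - 31/37)/(ξ - 1/3)] / (ξ - a').
Simple pole: residue = g(a) at a = (1) - ((1/2)*sqrt(2))*i, which is (12201/19499) - ((18198/19499)*sqrt(2))*i.

The residue is (12201/19499) - ((18198/19499)*sqrt(2))*i.


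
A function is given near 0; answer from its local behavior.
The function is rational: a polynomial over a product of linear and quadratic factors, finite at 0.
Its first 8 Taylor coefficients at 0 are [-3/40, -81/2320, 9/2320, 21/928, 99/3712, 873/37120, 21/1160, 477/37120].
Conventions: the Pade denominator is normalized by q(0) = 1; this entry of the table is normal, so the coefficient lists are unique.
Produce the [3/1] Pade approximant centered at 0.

The Pade approximant has numerator coefficients [-3/40, 1737/32480, 585/12992, 1173/64960]; denominator coefficients [1, -33/28].

Taylor coefficients needed (read off): a_0 = -3/40, a_1 = -81/2320, a_2 = 9/2320, a_3 = 21/928, a_4 = 99/3712.
Write the denominator as Q(η) = 1 + q1*η. Requiring Q*f - P = O(η^5) with deg P <= 3 kills the coefficients of η^4..η^4 in Q*f:
  η^4: a_4 + q1*a_3 = 0, i.e. 99/3712 + (21/928)*q1 = 0.
Solving this linear system: q1 = -33/28.
The numerator is Q*f truncated at degree 3: P0 = a_0 = -3/40; P1 = a_1 + q1*a_0 = 1737/32480; P2 = a_2 + q1*a_1 = 585/12992; P3 = a_3 + q1*a_2 = 1173/64960.


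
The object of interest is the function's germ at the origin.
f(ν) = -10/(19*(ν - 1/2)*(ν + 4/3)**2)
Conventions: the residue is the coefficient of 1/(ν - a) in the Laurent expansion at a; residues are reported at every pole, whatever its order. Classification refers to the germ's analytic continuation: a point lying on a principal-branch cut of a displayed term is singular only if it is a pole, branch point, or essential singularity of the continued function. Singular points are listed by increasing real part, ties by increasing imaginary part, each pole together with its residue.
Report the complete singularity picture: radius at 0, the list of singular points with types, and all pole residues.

Radius of convergence at 0: 1/2.
At -4/3: a pole of order 2; residue 360/2299.
At 1/2: a pole of order 1; residue -360/2299.

Denominator factor (ν - 1/2): pole of order 1 at 1/2, modulus 1/2.
Denominator factor (ν + 4/3)^2: pole of order 2 at -4/3, modulus 4/3.
The radius of convergence is the smallest modulus among the singular points: 1/2.
At the order-2 pole -4/3 set g(ν) = (ν - (-4/3))^2*f(ν) = -10/(19*(ν - 1/2)).
Order-2 pole: residue = g'(a); g'(-4/3) = 360/2299, so the residue is 360/2299.
At the order-1 pole 1/2 set g(ν) = (ν - (1/2))*f(ν) = -10/(19*(ν + 4/3)**2).
Simple pole: residue = g(a) at a = 1/2, which is -360/2299.
List the singular points by increasing real part (a conjugate pair: the negative imaginary part first).


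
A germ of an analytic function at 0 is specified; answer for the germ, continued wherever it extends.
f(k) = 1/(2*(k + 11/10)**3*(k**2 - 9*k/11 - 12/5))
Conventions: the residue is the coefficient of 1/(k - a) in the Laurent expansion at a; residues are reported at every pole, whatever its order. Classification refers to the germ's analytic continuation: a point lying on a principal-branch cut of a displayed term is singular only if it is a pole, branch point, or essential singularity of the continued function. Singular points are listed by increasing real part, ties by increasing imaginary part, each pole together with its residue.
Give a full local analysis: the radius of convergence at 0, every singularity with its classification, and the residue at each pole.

Denominator factor (k**2 - 9*k/11 - 12/5): discriminant 6213/605, real irrational roots 9/22 + (1/110)*sqrt(31065) and 9/22 - (1/110)*sqrt(31065); poles of order 1, moduli 9/22 + (1/110)*sqrt(31065) and -9/22 + (1/110)*sqrt(31065).
Denominator factor (k + 11/10)^3: pole of order 3 at -11/10, modulus 11/10.
The radius of convergence is the smallest modulus among the singular points: 11/10.
The factor k**2 - 9*k/11 - 12/5 splits as (k - a)(k - a') with a = 9/22 - (1/110)*sqrt(31065), a' = 9/22 + (1/110)*sqrt(31065). At the order-1 pole a set g(k) = (k - a)*f(k) = [1/(2*(k + 11/10)**3)] / (k - a').
Simple pole: residue = g(a) at a = 9/22 - (1/110)*sqrt(31065), which is 284332500/2951069 + (10022333000/18334991697)*sqrt(31065).
At the order-3 pole -11/10 set g(k) = (k - (-11/10))^3*f(k) = 1/(2*(k**2 - 9*k/11 - 12/5)).
Order-3 pole: residue = g''(a)/2; g''(-11/10) = -1137330000/2951069, so the residue is -568665000/2951069.
The factor k**2 - 9*k/11 - 12/5 splits as (k - a)(k - a') with a = 9/22 + (1/110)*sqrt(31065), a' = 9/22 - (1/110)*sqrt(31065). At the order-1 pole a set g(k) = (k - a)*f(k) = [1/(2*(k + 11/10)**3)] / (k - a').
Simple pole: residue = g(a) at a = 9/22 + (1/110)*sqrt(31065), which is 284332500/2951069 - (10022333000/18334991697)*sqrt(31065).
List the singular points by increasing real part (a conjugate pair: the negative imaginary part first).

Radius of convergence at 0: 11/10.
At 9/22 - (1/110)*sqrt(31065): a pole of order 1; residue 284332500/2951069 + (10022333000/18334991697)*sqrt(31065).
At -11/10: a pole of order 3; residue -568665000/2951069.
At 9/22 + (1/110)*sqrt(31065): a pole of order 1; residue 284332500/2951069 - (10022333000/18334991697)*sqrt(31065).


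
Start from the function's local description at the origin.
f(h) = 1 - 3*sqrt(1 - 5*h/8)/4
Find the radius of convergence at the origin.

Branch term (-3/4)*sqrt(1 - h/(8/5)): its argument vanishes at h = 8/5, a square-root branch point, modulus 8/5.
The radius of convergence is the smallest modulus among the singular points: 8/5.

The radius of convergence is 8/5.


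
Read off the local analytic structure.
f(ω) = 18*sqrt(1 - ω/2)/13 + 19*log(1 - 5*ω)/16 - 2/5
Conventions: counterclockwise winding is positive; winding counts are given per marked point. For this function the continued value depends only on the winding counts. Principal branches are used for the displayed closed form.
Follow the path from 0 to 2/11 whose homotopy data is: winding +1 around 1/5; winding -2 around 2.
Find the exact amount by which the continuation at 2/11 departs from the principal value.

Continued minus principal equals (19/8)*pi*i.

The rational part is single-valued and drops out of the difference; each branch term changes only by its own monodromy.
(18/13)*sqrt(1 - ω/(2)): winding -2 is even, the square root returns to the same sheet, contribution 0.
(19/16)*log(1 - ω/(1/5)): each positive loop around 1/5 adds 2*pi*i to the log, so winding +1 contributes (19/16)*(1)*2*pi*i = (19/8)*pi*i.
Summing the contributions at ω = 2/11 gives (19/8)*pi*i.
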